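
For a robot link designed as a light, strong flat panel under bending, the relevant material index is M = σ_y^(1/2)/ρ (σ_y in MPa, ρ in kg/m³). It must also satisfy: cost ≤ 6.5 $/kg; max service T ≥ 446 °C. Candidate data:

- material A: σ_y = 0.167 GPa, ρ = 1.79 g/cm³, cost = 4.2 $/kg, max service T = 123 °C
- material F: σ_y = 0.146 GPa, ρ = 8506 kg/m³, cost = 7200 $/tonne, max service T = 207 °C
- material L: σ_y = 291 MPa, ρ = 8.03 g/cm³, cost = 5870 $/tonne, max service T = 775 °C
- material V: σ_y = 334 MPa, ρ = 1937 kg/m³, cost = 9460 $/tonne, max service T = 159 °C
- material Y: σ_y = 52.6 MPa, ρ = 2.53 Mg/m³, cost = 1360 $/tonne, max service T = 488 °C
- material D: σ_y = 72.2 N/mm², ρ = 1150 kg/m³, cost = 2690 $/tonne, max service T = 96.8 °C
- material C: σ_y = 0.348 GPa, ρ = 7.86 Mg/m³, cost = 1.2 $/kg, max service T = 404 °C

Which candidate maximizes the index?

Screen on constraints: cost ≤ 6.5 $/kg; max service T ≥ 446 °C. Survivors: material L, material Y.
In SI units:
  material L: σ_y = 291.0 MPa, ρ = 8030 kg/m³
  material Y: σ_y = 52.60 MPa, ρ = 2530 kg/m³
  material Y: M = 2.87×10⁻³
  material L: M = 2.12×10⁻³
Highest index: material Y.

material Y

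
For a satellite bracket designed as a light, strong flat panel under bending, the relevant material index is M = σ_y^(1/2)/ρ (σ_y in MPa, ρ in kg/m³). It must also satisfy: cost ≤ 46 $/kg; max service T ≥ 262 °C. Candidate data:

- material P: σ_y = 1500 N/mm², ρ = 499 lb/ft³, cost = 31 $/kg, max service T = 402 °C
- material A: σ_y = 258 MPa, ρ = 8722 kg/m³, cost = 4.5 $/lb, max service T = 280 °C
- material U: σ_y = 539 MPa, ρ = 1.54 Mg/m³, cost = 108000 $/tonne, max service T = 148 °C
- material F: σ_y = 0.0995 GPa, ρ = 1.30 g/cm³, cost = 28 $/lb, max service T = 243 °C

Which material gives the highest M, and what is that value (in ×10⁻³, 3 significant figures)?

material P, M = 4.85×10⁻³

Screen on constraints: cost ≤ 46 $/kg; max service T ≥ 262 °C. Survivors: material P, material A.
After converting to SI:
  material P: σ_y = 1500 MPa, ρ = 7993 kg/m³
  material A: σ_y = 258.0 MPa, ρ = 8722 kg/m³
  material P: M = 4.85×10⁻³
  material A: M = 1.84×10⁻³
Highest index: material P.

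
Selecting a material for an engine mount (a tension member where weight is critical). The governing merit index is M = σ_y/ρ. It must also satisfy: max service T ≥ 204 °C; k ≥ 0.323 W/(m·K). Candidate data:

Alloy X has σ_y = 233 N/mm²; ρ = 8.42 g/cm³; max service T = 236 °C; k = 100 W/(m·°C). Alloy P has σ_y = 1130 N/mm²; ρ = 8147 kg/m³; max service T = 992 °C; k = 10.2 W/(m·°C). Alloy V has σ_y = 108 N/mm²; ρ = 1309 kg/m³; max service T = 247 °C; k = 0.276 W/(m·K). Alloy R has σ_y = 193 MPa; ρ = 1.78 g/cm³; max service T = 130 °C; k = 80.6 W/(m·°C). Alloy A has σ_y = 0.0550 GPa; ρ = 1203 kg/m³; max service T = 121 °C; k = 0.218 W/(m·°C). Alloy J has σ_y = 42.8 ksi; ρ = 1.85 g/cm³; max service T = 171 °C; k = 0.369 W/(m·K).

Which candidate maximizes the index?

alloy P

Screen on constraints: max service T ≥ 204 °C; k ≥ 0.323 W/(m·K). Survivors: alloy X, alloy P.
In SI units:
  alloy X: σ_y = 233.0 MPa, ρ = 8420 kg/m³
  alloy P: σ_y = 1130 MPa, ρ = 8147 kg/m³
  alloy P: M = 139 kN·m/kg
  alloy X: M = 27.7 kN·m/kg
Alloy P ranks first.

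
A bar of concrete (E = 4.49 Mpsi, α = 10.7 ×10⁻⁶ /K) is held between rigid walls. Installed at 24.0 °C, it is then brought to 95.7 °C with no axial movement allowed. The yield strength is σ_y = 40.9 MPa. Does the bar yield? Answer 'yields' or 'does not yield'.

E = 4.49 Mpsi = 30.96 GPa.
ΔT = 71.70 K. Constrained thermal stress σ = E·α·ΔT = 30.96×10³ MPa × 10.7×10⁻⁶ × 71.70 = 23.8 MPa (compressive).
Compare to σ_y = 40.9 MPa: σ < σ_y, so it does not yield.

does not yield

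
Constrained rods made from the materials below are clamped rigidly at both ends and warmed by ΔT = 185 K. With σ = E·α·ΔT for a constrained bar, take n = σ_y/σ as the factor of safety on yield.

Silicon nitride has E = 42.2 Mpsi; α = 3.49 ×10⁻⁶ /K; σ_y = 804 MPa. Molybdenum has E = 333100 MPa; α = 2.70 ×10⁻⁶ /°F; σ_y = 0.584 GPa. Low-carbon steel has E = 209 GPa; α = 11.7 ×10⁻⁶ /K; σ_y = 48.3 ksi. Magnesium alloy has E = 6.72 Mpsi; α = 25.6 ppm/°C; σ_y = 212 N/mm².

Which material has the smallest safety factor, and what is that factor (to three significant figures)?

With everything in SI (GPa, ×10⁻⁶/K, MPa):
  silicon nitride: E = 291.0, α = 3.49, σ_y = 804.0 → σ = 188 MPa, n = 4.28
  molybdenum: E = 333.1, α = 4.86, σ_y = 584.0 → σ = 299 MPa, n = 1.95
  low-carbon steel: E = 209.0, α = 11.7, σ_y = 333.0 → σ = 452 MPa, n = 0.736
  magnesium alloy: E = 46.33, α = 25.6, σ_y = 212.0 → σ = 219 MPa, n = 0.966
Low-carbon steel has the lowest safety factor, n = 0.736.

low-carbon steel, n = 0.736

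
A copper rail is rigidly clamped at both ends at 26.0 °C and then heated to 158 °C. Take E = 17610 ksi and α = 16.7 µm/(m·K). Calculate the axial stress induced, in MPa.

E = 17610 ksi = 121.4 GPa.
ΔT = 132.0 K. Constrained thermal stress σ = E·α·ΔT = 121.4×10³ MPa × 16.7×10⁻⁶ × 132.0 = 268 MPa (compressive).

268 MPa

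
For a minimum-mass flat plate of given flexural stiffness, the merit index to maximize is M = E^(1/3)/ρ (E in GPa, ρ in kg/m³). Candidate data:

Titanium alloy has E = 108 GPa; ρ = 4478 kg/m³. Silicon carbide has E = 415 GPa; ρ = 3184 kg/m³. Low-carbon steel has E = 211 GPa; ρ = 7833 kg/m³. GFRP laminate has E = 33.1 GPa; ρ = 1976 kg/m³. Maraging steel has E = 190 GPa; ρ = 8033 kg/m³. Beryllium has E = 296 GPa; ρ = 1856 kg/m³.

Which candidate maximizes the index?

Computing M directly (units already consistent):
  beryllium: M = 3.59×10⁻³
  silicon carbide: M = 2.34×10⁻³
  GFRP laminate: M = 1.62×10⁻³
  titanium alloy: M = 1.06×10⁻³
  low-carbon steel: M = 0.760×10⁻³
  maraging steel: M = 0.716×10⁻³
Beryllium ranks first.

beryllium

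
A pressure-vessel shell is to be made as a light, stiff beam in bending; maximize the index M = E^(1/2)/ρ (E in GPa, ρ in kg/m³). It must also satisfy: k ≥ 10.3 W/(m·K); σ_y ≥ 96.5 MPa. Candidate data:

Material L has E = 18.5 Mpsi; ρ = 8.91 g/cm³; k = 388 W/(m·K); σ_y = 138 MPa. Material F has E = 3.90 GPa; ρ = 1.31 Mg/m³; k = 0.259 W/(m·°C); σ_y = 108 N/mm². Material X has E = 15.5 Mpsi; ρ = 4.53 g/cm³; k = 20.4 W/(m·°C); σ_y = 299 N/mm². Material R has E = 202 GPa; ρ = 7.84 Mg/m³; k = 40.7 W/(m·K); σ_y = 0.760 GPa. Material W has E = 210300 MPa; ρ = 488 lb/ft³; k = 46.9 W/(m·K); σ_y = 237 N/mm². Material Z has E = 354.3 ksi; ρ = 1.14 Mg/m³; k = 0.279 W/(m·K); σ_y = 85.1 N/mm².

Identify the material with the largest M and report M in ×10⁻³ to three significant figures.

Screen on constraints: k ≥ 10.3 W/(m·K); σ_y ≥ 96.5 MPa. Survivors: material L, material X, material R, material W.
In SI units:
  material L: E = 127.6 GPa, ρ = 8910 kg/m³
  material X: E = 106.9 GPa, ρ = 4530 kg/m³
  material R: E = 202.0 GPa, ρ = 7840 kg/m³
  material W: E = 210.3 GPa, ρ = 7817 kg/m³
  material X: M = 2.28×10⁻³
  material W: M = 1.86×10⁻³
  material R: M = 1.81×10⁻³
  material L: M = 1.27×10⁻³
Highest index: material X.

material X, M = 2.28×10⁻³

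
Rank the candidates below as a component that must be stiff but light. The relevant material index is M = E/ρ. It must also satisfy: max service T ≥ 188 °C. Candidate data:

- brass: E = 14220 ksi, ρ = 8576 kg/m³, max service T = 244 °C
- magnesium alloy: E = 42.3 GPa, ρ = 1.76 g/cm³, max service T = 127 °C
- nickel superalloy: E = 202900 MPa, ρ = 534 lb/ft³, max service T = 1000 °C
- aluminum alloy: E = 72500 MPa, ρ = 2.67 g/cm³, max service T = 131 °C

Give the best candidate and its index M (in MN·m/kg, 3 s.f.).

nickel superalloy, M = 23.7 MN·m/kg

Screen on constraints: max service T ≥ 188 °C. Survivors: brass, nickel superalloy.
After converting to SI:
  brass: E = 98.04 GPa, ρ = 8576 kg/m³
  nickel superalloy: E = 202.9 GPa, ρ = 8554 kg/m³
  nickel superalloy: M = 23.7 MN·m/kg
  brass: M = 11.4 MN·m/kg
The maximum is for nickel superalloy.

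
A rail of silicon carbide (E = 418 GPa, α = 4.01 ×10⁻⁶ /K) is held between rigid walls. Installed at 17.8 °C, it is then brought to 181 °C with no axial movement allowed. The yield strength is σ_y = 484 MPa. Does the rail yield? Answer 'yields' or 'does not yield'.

ΔT = 163.2 K. Constrained thermal stress σ = E·α·ΔT = 418.0×10³ MPa × 4.01×10⁻⁶ × 163.2 = 274 MPa (compressive).
Compare to σ_y = 484 MPa: σ < σ_y, so it does not yield.

does not yield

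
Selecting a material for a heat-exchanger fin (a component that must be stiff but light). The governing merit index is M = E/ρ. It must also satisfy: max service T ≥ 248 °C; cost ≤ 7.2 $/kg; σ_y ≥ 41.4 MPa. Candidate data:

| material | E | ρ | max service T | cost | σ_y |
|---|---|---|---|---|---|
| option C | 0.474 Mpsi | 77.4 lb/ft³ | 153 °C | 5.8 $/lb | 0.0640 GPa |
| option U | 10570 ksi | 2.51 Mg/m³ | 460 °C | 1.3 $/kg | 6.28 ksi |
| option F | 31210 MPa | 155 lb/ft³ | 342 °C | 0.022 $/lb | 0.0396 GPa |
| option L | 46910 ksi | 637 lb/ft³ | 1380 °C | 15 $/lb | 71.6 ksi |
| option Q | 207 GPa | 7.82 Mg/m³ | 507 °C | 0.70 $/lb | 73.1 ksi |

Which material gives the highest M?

option U

Screen on constraints: max service T ≥ 248 °C; cost ≤ 7.2 $/kg; σ_y ≥ 41.4 MPa. Survivors: option U, option Q.
After converting to SI:
  option U: E = 72.88 GPa, ρ = 2510 kg/m³
  option Q: E = 207.0 GPa, ρ = 7820 kg/m³
  option U: M = 29.0 MN·m/kg
  option Q: M = 26.5 MN·m/kg
The maximum is for option U.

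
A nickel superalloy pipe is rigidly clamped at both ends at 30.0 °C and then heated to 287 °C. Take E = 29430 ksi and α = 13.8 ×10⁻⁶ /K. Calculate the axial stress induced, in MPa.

720 MPa

E = 29430 ksi = 202.9 GPa.
ΔT = 257.0 K. Constrained thermal stress σ = E·α·ΔT = 202.9×10³ MPa × 13.8×10⁻⁶ × 257.0 = 720 MPa (compressive).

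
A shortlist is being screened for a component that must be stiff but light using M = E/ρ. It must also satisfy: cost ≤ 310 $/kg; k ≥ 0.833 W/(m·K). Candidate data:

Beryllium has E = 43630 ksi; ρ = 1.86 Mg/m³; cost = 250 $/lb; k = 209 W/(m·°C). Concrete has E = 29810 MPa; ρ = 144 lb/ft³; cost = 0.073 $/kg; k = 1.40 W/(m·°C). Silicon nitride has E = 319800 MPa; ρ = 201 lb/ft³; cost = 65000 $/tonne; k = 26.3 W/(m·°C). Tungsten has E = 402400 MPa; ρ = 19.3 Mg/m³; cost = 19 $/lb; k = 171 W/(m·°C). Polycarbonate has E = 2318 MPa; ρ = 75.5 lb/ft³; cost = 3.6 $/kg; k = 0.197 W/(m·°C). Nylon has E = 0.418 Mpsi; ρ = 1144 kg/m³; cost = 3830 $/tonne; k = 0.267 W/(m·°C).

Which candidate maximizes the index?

Screen on constraints: cost ≤ 310 $/kg; k ≥ 0.833 W/(m·K). Survivors: concrete, silicon nitride, tungsten.
Putting every candidate on a common basis:
  concrete: E = 29.81 GPa, ρ = 2307 kg/m³
  silicon nitride: E = 319.8 GPa, ρ = 3220 kg/m³
  tungsten: E = 402.4 GPa, ρ = 19300 kg/m³
  silicon nitride: M = 99.3 MN·m/kg
  tungsten: M = 20.8 MN·m/kg
  concrete: M = 12.9 MN·m/kg
Highest index: silicon nitride.

silicon nitride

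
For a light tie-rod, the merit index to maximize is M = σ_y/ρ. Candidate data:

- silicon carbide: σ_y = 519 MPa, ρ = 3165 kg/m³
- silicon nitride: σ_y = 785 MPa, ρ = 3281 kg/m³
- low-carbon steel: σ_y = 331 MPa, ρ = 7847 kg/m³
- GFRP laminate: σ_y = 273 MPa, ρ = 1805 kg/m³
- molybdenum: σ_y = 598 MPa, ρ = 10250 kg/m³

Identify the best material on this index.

silicon nitride

Per-candidate index values:
  silicon nitride: M = 239 kN·m/kg
  silicon carbide: M = 164 kN·m/kg
  GFRP laminate: M = 151 kN·m/kg
  molybdenum: M = 58.3 kN·m/kg
  low-carbon steel: M = 42.2 kN·m/kg
Silicon nitride has the largest M.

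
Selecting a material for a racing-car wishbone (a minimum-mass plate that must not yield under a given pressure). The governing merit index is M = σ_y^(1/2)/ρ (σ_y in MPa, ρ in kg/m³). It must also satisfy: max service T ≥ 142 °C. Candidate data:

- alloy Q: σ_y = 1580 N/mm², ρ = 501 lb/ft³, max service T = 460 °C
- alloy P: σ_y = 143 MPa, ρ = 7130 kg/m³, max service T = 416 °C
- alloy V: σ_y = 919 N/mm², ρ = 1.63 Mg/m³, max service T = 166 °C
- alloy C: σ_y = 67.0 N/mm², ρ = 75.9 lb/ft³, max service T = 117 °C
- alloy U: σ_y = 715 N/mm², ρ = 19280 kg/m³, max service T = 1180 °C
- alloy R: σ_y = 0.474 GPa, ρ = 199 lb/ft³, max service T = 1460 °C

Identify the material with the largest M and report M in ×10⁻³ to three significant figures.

Screen on constraints: max service T ≥ 142 °C. Survivors: alloy Q, alloy P, alloy V, alloy U, alloy R.
Convert each candidate to consistent units, then evaluate M:
  alloy Q: σ_y = 1580 MPa, ρ = 8025 kg/m³
  alloy P: σ_y = 143.0 MPa, ρ = 7130 kg/m³
  alloy V: σ_y = 919.0 MPa, ρ = 1630 kg/m³
  alloy U: σ_y = 715.0 MPa, ρ = 19280 kg/m³
  alloy R: σ_y = 474.0 MPa, ρ = 3188 kg/m³
  alloy V: M = 18.6×10⁻³
  alloy R: M = 6.83×10⁻³
  alloy Q: M = 4.95×10⁻³
  alloy P: M = 1.68×10⁻³
  alloy U: M = 1.39×10⁻³
Highest index: alloy V.

alloy V, M = 18.6×10⁻³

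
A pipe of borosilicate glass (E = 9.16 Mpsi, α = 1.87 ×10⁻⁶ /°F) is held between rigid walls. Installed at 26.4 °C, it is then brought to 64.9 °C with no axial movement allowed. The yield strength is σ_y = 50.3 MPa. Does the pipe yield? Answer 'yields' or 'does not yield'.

does not yield

E = 9.16 Mpsi = 63.16 GPa.
α = 1.87×10⁻⁶/°F × 9/5 = 3.37×10⁻⁶/K.
ΔT = 38.50 K. Constrained thermal stress σ = E·α·ΔT = 63.16×10³ MPa × 3.37×10⁻⁶ × 38.50 = 8.18 MPa (compressive).
Compare to σ_y = 50.3 MPa: σ < σ_y, so it does not yield.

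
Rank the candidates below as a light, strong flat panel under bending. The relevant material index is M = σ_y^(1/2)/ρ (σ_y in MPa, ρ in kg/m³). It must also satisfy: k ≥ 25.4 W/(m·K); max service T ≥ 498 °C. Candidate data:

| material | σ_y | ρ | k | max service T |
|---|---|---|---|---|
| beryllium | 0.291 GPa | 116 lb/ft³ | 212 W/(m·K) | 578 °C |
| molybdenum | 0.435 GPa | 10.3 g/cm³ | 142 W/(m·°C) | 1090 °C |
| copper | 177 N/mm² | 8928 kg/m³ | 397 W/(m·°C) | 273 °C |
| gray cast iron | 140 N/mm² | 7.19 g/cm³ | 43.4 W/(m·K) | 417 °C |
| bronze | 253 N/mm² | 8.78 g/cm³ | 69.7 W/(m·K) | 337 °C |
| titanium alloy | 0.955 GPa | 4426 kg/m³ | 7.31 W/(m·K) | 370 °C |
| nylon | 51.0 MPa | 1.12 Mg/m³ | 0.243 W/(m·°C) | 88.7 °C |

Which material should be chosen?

beryllium

Screen on constraints: k ≥ 25.4 W/(m·K); max service T ≥ 498 °C. Survivors: beryllium, molybdenum.
In SI units:
  beryllium: σ_y = 291.0 MPa, ρ = 1858 kg/m³
  molybdenum: σ_y = 435.0 MPa, ρ = 10300 kg/m³
  beryllium: M = 9.18×10⁻³
  molybdenum: M = 2.02×10⁻³
Highest index: beryllium.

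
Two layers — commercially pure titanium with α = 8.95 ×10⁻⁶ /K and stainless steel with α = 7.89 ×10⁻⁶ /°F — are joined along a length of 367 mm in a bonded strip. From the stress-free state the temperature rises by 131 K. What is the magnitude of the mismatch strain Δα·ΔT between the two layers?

stainless steel: α = 7.89×10⁻⁶/°F × 9/5 = 14.2×10⁻⁶/K.
Δα = |8.95 − 14.2|×10⁻⁶/K = 5.25×10⁻⁶/K.
Mismatch strain = Δα·ΔT = 5.25×10⁻⁶ × 131.0 = 6.88×10⁻⁴.

6.88×10⁻⁴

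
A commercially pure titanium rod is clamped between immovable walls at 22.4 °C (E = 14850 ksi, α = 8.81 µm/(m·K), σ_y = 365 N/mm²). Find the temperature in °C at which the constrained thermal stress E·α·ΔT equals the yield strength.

E = 14850 ksi = 102.4 GPa.
σ_y = 365 N/mm² = 365.0 MPa.
E·α·ΔT = 365.0 MPa ⇒ ΔT = 365.0 / (102.4×10³ × 8.81×10⁻⁶) = 404.6 K.
T = 22.4 + 404.6 = 427.0 °C.

427 °C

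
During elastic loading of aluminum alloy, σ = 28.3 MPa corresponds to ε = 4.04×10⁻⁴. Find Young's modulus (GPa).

E = σ/ε = 28.3 MPa / 4.04×10⁻⁴ = 70050 MPa = 70.0 GPa.

70.0 GPa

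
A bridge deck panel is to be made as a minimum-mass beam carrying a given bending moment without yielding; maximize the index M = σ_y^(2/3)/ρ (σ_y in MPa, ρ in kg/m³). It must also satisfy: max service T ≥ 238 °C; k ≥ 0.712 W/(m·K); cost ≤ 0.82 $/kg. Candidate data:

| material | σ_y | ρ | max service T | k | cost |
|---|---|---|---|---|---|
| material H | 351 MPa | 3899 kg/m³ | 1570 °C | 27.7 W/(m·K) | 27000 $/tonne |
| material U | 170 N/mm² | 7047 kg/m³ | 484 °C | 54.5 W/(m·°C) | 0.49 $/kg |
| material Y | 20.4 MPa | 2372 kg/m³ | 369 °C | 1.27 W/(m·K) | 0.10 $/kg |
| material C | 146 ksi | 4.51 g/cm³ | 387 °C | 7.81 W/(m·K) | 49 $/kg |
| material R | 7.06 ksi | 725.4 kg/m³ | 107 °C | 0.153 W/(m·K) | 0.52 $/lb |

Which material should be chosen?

Screen on constraints: max service T ≥ 238 °C; k ≥ 0.712 W/(m·K); cost ≤ 0.82 $/kg. Survivors: material U, material Y.
Normalizing units and computing the index:
  material U: σ_y = 170.0 MPa, ρ = 7047 kg/m³
  material Y: σ_y = 20.40 MPa, ρ = 2372 kg/m³
  material U: M = 4.35×10⁻³
  material Y: M = 3.15×10⁻³
Material U ranks first.

material U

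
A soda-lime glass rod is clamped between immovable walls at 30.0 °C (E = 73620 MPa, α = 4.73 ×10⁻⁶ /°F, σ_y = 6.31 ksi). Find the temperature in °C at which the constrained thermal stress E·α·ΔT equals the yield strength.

E = 73620 MPa = 73.62 GPa.
α = 4.73×10⁻⁶/°F × 9/5 = 8.51×10⁻⁶/K.
σ_y = 6.31 ksi = 43.51 MPa.
E·α·ΔT = 43.51 MPa ⇒ ΔT = 43.51 / (73.62×10³ × 8.51×10⁻⁶) = 69.41 K.
T = 30.0 + 69.41 = 99.41 °C.

99.4 °C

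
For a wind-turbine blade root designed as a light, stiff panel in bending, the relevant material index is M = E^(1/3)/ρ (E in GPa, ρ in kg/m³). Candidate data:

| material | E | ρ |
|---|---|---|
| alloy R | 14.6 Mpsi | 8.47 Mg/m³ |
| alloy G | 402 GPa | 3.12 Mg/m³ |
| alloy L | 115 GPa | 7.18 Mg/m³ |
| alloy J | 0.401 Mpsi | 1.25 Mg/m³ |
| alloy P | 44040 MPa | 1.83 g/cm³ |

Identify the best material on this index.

Convert each candidate to consistent units, then evaluate M:
  alloy R: E = 100.7 GPa, ρ = 8470 kg/m³
  alloy G: E = 402.0 GPa, ρ = 3120 kg/m³
  alloy L: E = 115.0 GPa, ρ = 7180 kg/m³
  alloy J: E = 2.765 GPa, ρ = 1250 kg/m³
  alloy P: E = 44.04 GPa, ρ = 1830 kg/m³
  alloy G: M = 2.37×10⁻³
  alloy P: M = 1.93×10⁻³
  alloy J: M = 1.12×10⁻³
  alloy L: M = 0.677×10⁻³
  alloy R: M = 0.549×10⁻³
Alloy G has the largest M.

alloy G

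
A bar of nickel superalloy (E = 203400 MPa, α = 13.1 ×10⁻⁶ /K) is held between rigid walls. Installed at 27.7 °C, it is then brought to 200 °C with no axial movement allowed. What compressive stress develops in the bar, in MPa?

459 MPa

E = 203400 MPa = 203.4 GPa.
ΔT = 172.3 K. Constrained thermal stress σ = E·α·ΔT = 203.4×10³ MPa × 13.1×10⁻⁶ × 172.3 = 459 MPa (compressive).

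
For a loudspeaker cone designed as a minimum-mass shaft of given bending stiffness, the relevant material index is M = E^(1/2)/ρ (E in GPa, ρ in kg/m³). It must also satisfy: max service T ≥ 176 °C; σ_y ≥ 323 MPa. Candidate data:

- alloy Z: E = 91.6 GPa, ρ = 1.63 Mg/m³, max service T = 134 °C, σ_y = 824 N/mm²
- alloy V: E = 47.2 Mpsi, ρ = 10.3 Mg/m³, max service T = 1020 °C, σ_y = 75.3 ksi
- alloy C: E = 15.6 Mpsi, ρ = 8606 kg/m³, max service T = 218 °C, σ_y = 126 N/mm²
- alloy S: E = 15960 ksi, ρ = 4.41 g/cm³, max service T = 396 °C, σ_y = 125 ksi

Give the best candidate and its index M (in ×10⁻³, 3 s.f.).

alloy S, M = 2.38×10⁻³

Screen on constraints: max service T ≥ 176 °C; σ_y ≥ 323 MPa. Survivors: alloy V, alloy S.
Convert each candidate to consistent units, then evaluate M:
  alloy V: E = 325.4 GPa, ρ = 10300 kg/m³
  alloy S: E = 110.0 GPa, ρ = 4410 kg/m³
  alloy S: M = 2.38×10⁻³
  alloy V: M = 1.75×10⁻³
Alloy S has the largest M.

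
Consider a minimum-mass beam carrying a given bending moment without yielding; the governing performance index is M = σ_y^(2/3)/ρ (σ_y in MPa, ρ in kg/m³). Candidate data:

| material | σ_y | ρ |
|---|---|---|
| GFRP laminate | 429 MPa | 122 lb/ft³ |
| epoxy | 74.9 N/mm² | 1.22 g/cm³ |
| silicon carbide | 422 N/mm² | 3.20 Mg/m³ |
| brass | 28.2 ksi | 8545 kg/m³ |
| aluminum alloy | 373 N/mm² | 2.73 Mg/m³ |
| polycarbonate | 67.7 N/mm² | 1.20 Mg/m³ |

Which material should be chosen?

Convert each candidate to consistent units, then evaluate M:
  GFRP laminate: σ_y = 429.0 MPa, ρ = 1954 kg/m³
  epoxy: σ_y = 74.90 MPa, ρ = 1220 kg/m³
  silicon carbide: σ_y = 422.0 MPa, ρ = 3200 kg/m³
  brass: σ_y = 194.4 MPa, ρ = 8545 kg/m³
  aluminum alloy: σ_y = 373.0 MPa, ρ = 2730 kg/m³
  polycarbonate: σ_y = 67.70 MPa, ρ = 1200 kg/m³
  GFRP laminate: M = 29.1×10⁻³
  aluminum alloy: M = 19.0×10⁻³
  silicon carbide: M = 17.6×10⁻³
  epoxy: M = 14.6×10⁻³
  polycarbonate: M = 13.8×10⁻³
  brass: M = 3.93×10⁻³
Highest index: GFRP laminate.

GFRP laminate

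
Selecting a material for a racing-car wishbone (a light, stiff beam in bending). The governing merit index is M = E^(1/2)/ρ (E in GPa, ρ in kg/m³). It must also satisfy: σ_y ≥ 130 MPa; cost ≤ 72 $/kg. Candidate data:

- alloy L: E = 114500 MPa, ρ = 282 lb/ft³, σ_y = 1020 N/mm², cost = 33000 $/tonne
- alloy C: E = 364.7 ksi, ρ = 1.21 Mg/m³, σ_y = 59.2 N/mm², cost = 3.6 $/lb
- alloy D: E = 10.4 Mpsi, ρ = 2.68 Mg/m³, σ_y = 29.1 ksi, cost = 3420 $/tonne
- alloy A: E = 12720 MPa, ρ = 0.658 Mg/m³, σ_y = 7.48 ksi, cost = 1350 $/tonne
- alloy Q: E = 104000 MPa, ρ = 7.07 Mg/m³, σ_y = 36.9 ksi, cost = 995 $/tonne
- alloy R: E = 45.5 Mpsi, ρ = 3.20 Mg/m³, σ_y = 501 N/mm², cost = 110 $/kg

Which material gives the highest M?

Screen on constraints: σ_y ≥ 130 MPa; cost ≤ 72 $/kg. Survivors: alloy L, alloy D, alloy Q.
Putting every candidate on a common basis:
  alloy L: E = 114.5 GPa, ρ = 4517 kg/m³
  alloy D: E = 71.71 GPa, ρ = 2680 kg/m³
  alloy Q: E = 104.0 GPa, ρ = 7070 kg/m³
  alloy D: M = 3.16×10⁻³
  alloy L: M = 2.37×10⁻³
  alloy Q: M = 1.44×10⁻³
The maximum is for alloy D.

alloy D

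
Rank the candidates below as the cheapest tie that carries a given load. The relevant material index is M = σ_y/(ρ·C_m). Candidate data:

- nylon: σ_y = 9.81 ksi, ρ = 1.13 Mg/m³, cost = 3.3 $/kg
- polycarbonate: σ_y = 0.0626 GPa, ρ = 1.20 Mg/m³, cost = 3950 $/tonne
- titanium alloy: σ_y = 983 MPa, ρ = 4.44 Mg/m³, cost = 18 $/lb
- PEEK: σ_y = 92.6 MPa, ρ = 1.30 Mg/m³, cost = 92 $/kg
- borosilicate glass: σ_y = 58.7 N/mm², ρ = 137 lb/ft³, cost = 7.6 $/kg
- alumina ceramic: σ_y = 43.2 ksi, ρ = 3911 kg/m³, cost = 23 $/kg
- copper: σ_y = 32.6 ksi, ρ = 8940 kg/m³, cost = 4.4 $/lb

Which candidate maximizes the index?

nylon

Putting every candidate on a common basis:
  nylon: σ_y = 67.64 MPa, ρ = 1130 kg/m³, cost = 3.300 $/kg
  polycarbonate: σ_y = 62.60 MPa, ρ = 1200 kg/m³, cost = 3.950 $/kg
  titanium alloy: σ_y = 983.0 MPa, ρ = 4440 kg/m³, cost = 39.68 $/kg
  PEEK: σ_y = 92.60 MPa, ρ = 1300 kg/m³, cost = 92.00 $/kg
  borosilicate glass: σ_y = 58.70 MPa, ρ = 2195 kg/m³, cost = 7.600 $/kg
  alumina ceramic: σ_y = 297.9 MPa, ρ = 3911 kg/m³, cost = 23.00 $/kg
  copper: σ_y = 224.8 MPa, ρ = 8940 kg/m³, cost = 9.700 $/kg
  nylon: M = 18.1 kN·m per $
  polycarbonate: M = 13.2 kN·m per $
  titanium alloy: M = 5.58 kN·m per $
  borosilicate glass: M = 3.52 kN·m per $
  alumina ceramic: M = 3.31 kN·m per $
  copper: M = 2.59 kN·m per $
  PEEK: M = 0.774 kN·m per $
Highest index: nylon.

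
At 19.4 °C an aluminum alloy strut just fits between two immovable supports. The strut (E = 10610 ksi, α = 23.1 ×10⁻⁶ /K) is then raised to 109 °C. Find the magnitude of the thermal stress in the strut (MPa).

E = 10610 ksi = 73.15 GPa.
ΔT = 89.60 K. Constrained thermal stress σ = E·α·ΔT = 73.15×10³ MPa × 23.1×10⁻⁶ × 89.60 = 151 MPa (compressive).

151 MPa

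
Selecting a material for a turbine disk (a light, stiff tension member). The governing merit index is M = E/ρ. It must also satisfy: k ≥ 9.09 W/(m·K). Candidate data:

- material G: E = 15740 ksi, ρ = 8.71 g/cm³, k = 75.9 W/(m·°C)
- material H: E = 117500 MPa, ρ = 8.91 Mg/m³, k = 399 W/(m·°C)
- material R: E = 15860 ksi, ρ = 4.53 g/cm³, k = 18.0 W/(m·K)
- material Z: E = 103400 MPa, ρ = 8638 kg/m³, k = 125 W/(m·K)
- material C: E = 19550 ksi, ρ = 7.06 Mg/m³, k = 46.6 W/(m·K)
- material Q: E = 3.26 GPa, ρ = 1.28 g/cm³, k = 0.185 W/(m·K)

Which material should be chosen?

material R

Screen on constraints: k ≥ 9.09 W/(m·K). Survivors: material G, material H, material R, material Z, material C.
In SI units:
  material G: E = 108.5 GPa, ρ = 8710 kg/m³
  material H: E = 117.5 GPa, ρ = 8910 kg/m³
  material R: E = 109.4 GPa, ρ = 4530 kg/m³
  material Z: E = 103.4 GPa, ρ = 8638 kg/m³
  material C: E = 134.8 GPa, ρ = 7060 kg/m³
  material R: M = 24.1 MN·m/kg
  material C: M = 19.1 MN·m/kg
  material H: M = 13.2 MN·m/kg
  material G: M = 12.5 MN·m/kg
  material Z: M = 12.0 MN·m/kg
Highest index: material R.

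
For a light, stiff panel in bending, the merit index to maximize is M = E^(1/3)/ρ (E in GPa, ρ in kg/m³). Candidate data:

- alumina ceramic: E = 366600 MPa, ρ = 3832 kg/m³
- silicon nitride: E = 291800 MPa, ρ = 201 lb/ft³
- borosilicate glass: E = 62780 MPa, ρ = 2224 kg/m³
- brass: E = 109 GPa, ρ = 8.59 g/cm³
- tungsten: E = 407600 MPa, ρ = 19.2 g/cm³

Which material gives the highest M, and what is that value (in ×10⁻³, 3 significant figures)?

silicon nitride, M = 2.06×10⁻³

After converting to SI:
  alumina ceramic: E = 366.6 GPa, ρ = 3832 kg/m³
  silicon nitride: E = 291.8 GPa, ρ = 3220 kg/m³
  borosilicate glass: E = 62.78 GPa, ρ = 2224 kg/m³
  brass: E = 109.0 GPa, ρ = 8590 kg/m³
  tungsten: E = 407.6 GPa, ρ = 19200 kg/m³
  silicon nitride: M = 2.06×10⁻³
  alumina ceramic: M = 1.87×10⁻³
  borosilicate glass: M = 1.79×10⁻³
  brass: M = 0.556×10⁻³
  tungsten: M = 0.386×10⁻³
Silicon nitride has the largest M.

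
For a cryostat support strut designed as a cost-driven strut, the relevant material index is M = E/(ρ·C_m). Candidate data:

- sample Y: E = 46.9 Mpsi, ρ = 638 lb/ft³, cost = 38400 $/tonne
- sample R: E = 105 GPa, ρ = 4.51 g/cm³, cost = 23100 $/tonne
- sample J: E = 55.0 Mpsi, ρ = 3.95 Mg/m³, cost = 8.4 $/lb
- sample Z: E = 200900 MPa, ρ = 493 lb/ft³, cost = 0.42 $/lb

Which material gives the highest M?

sample Z

In SI units:
  sample Y: E = 323.4 GPa, ρ = 10220 kg/m³, cost = 38.40 $/kg
  sample R: E = 105.0 GPa, ρ = 4510 kg/m³, cost = 23.10 $/kg
  sample J: E = 379.2 GPa, ρ = 3950 kg/m³, cost = 18.52 $/kg
  sample Z: E = 200.9 GPa, ρ = 7897 kg/m³, cost = 0.9259 $/kg
  sample Z: M = 27.5 MN·m per $
  sample J: M = 5.18 MN·m per $
  sample R: M = 1.01 MN·m per $
  sample Y: M = 0.824 MN·m per $
The maximum is for sample Z.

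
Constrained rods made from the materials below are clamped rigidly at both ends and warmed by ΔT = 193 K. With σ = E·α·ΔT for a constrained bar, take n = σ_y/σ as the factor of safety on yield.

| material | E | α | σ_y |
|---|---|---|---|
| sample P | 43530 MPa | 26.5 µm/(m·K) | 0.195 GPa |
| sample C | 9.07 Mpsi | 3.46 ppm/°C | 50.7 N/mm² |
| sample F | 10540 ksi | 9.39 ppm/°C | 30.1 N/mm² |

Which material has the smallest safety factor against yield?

Per material, after unit conversion:
  sample P: E = 43.53, α = 26.5, σ_y = 195.0 → σ = 223 MPa, n = 0.876
  sample C: E = 62.54, α = 3.46, σ_y = 50.70 → σ = 41.8 MPa, n = 1.21
  sample F: E = 72.67, α = 9.39, σ_y = 30.10 → σ = 132 MPa, n = 0.229
The minimum is sample F at n = 0.229.

sample F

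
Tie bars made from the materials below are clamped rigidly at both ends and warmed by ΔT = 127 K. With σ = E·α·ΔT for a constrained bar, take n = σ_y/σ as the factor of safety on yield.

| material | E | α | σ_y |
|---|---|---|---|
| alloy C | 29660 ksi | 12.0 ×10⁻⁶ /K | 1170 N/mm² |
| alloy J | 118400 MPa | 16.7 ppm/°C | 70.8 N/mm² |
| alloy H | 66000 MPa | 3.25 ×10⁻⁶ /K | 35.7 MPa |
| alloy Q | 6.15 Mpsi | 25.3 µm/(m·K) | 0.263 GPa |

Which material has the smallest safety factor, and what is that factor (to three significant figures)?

alloy J, n = 0.282

In consistent units (E in GPa, α in ×10⁻⁶/K, σ_y in MPa):
  alloy C: E = 204.5, α = 12.0, σ_y = 1170 → σ = 312 MPa, n = 3.75
  alloy J: E = 118.4, α = 16.7, σ_y = 70.80 → σ = 251 MPa, n = 0.282
  alloy H: E = 66.00, α = 3.25, σ_y = 35.70 → σ = 27.2 MPa, n = 1.31
  alloy Q: E = 42.40, α = 25.3, σ_y = 263.0 → σ = 136 MPa, n = 1.93
The minimum is alloy J at n = 0.282.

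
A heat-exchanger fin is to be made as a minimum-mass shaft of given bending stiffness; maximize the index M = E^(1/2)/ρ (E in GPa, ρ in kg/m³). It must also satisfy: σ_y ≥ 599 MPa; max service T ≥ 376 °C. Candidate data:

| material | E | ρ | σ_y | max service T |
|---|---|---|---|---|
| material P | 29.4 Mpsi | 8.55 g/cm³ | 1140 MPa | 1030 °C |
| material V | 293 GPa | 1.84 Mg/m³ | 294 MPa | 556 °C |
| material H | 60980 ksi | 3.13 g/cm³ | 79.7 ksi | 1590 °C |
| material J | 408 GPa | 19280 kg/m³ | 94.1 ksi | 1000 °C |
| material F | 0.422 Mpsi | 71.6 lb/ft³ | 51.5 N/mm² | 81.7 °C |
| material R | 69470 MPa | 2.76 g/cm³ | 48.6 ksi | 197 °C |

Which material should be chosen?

Screen on constraints: σ_y ≥ 599 MPa; max service T ≥ 376 °C. Survivors: material P, material J.
In SI units:
  material P: E = 202.7 GPa, ρ = 8550 kg/m³
  material J: E = 408.0 GPa, ρ = 19280 kg/m³
  material P: M = 1.67×10⁻³
  material J: M = 1.05×10⁻³
The maximum is for material P.

material P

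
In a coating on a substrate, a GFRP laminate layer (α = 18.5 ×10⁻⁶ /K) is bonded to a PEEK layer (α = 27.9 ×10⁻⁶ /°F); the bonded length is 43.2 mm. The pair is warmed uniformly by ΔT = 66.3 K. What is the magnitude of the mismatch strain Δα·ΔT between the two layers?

PEEK: α = 27.9×10⁻⁶/°F × 9/5 = 50.2×10⁻⁶/K.
Δα = |18.5 − 50.2|×10⁻⁶/K = 31.7×10⁻⁶/K.
Mismatch strain = Δα·ΔT = 31.7×10⁻⁶ × 66.3 = 2.10×10⁻³.

2.10×10⁻³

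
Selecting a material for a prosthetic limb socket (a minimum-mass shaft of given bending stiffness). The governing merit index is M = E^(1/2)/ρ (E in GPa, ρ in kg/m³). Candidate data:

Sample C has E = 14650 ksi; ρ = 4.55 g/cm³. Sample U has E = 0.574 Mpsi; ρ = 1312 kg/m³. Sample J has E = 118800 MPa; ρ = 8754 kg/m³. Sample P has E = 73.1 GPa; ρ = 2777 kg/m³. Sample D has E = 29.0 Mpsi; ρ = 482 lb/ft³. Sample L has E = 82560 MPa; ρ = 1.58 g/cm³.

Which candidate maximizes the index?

In SI units:
  sample C: E = 101.0 GPa, ρ = 4550 kg/m³
  sample U: E = 3.958 GPa, ρ = 1312 kg/m³
  sample J: E = 118.8 GPa, ρ = 8754 kg/m³
  sample P: E = 73.10 GPa, ρ = 2777 kg/m³
  sample D: E = 199.9 GPa, ρ = 7721 kg/m³
  sample L: E = 82.56 GPa, ρ = 1580 kg/m³
  sample L: M = 5.75×10⁻³
  sample P: M = 3.08×10⁻³
  sample C: M = 2.21×10⁻³
  sample D: M = 1.83×10⁻³
  sample U: M = 1.52×10⁻³
  sample J: M = 1.25×10⁻³
The maximum is for sample L.

sample L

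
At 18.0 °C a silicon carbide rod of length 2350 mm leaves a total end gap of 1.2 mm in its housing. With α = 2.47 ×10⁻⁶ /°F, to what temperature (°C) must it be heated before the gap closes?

133 °C

α = 2.47×10⁻⁶/°F × 9/5 = 4.45×10⁻⁶/K.
α·L₀·ΔT = 1.2 mm ⇒ ΔT = 1.2 / (4.45×10⁻⁶ × 2350.0) = 114.9 K.
T = 18.0 + 114.9 = 132.9 °C.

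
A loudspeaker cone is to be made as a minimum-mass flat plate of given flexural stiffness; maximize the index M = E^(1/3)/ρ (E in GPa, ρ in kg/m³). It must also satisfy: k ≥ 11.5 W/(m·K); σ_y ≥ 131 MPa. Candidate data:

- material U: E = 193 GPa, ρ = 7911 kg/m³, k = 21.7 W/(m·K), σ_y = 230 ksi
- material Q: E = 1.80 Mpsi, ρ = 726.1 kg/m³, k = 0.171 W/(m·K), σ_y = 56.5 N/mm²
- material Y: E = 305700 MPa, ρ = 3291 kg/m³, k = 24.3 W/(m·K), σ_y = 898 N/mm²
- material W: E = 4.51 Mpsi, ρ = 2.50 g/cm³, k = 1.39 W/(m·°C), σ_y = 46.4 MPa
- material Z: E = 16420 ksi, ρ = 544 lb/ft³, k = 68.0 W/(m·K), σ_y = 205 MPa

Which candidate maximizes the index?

Screen on constraints: k ≥ 11.5 W/(m·K); σ_y ≥ 131 MPa. Survivors: material U, material Y, material Z.
Normalizing units and computing the index:
  material U: E = 193.0 GPa, ρ = 7911 kg/m³
  material Y: E = 305.7 GPa, ρ = 3291 kg/m³
  material Z: E = 113.2 GPa, ρ = 8714 kg/m³
  material Y: M = 2.05×10⁻³
  material U: M = 0.731×10⁻³
  material Z: M = 0.555×10⁻³
Highest index: material Y.

material Y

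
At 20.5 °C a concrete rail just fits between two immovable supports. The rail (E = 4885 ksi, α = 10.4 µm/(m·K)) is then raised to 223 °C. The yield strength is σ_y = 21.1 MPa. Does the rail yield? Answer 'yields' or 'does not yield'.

yields

E = 4885 ksi = 33.68 GPa.
ΔT = 202.5 K. Constrained thermal stress σ = E·α·ΔT = 33.68×10³ MPa × 10.4×10⁻⁶ × 202.5 = 70.9 MPa (compressive).
Compare to σ_y = 21.1 MPa: σ ≥ σ_y, so it yields.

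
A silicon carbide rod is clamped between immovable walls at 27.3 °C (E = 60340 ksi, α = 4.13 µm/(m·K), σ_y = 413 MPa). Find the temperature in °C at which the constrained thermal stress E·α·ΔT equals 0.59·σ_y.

E = 60340 ksi = 416.0 GPa.
E·α·ΔT = 243.7 MPa ⇒ ΔT = 243.7 / (416.0×10³ × 4.13×10⁻⁶) = 141.8 K.
T = 27.3 + 141.8 = 169.1 °C.

169 °C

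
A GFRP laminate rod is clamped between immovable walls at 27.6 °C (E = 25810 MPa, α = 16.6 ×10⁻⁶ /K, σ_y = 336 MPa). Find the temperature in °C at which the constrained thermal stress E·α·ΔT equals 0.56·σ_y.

467 °C

E = 25810 MPa = 25.81 GPa.
E·α·ΔT = 188.2 MPa ⇒ ΔT = 188.2 / (25.81×10³ × 16.6×10⁻⁶) = 439.2 K.
T = 27.6 + 439.2 = 466.8 °C.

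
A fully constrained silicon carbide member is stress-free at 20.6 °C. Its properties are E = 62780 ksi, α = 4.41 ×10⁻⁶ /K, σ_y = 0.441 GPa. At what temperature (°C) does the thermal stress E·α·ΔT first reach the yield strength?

252 °C

E = 62780 ksi = 432.9 GPa.
σ_y = 0.441 GPa = 441.0 MPa.
E·α·ΔT = 441.0 MPa ⇒ ΔT = 441.0 / (432.9×10³ × 4.41×10⁻⁶) = 231.0 K.
T = 20.6 + 231.0 = 251.6 °C.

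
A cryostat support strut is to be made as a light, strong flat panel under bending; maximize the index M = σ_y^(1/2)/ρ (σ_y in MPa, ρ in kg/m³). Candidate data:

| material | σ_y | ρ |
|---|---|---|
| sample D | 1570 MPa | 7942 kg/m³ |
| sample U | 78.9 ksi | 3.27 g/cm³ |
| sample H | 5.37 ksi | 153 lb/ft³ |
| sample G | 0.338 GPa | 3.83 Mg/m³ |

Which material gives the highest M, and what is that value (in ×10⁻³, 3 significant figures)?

After converting to SI:
  sample D: σ_y = 1570 MPa, ρ = 7942 kg/m³
  sample U: σ_y = 544.0 MPa, ρ = 3270 kg/m³
  sample H: σ_y = 37.02 MPa, ρ = 2451 kg/m³
  sample G: σ_y = 338.0 MPa, ρ = 3830 kg/m³
  sample U: M = 7.13×10⁻³
  sample D: M = 4.99×10⁻³
  sample G: M = 4.80×10⁻³
  sample H: M = 2.48×10⁻³
Highest index: sample U.

sample U, M = 7.13×10⁻³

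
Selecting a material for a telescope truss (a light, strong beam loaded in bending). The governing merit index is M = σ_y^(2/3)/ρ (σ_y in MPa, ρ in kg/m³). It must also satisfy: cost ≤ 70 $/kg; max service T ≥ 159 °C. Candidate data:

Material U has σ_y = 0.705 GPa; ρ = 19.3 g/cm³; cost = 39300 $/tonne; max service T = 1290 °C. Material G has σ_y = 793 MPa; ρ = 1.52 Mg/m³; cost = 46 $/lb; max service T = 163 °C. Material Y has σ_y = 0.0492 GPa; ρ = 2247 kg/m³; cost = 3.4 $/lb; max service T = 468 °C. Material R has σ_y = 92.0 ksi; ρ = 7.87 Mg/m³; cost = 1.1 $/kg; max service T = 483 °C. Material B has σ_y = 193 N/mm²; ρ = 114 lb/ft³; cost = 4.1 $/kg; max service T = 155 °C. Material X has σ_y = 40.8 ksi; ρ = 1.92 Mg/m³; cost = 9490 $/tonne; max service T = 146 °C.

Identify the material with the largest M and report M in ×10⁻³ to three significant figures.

Screen on constraints: cost ≤ 70 $/kg; max service T ≥ 159 °C. Survivors: material U, material Y, material R.
In SI units:
  material U: σ_y = 705.0 MPa, ρ = 19300 kg/m³
  material Y: σ_y = 49.20 MPa, ρ = 2247 kg/m³
  material R: σ_y = 634.3 MPa, ρ = 7870 kg/m³
  material R: M = 9.38×10⁻³
  material Y: M = 5.98×10⁻³
  material U: M = 4.10×10⁻³
Material R ranks first.

material R, M = 9.38×10⁻³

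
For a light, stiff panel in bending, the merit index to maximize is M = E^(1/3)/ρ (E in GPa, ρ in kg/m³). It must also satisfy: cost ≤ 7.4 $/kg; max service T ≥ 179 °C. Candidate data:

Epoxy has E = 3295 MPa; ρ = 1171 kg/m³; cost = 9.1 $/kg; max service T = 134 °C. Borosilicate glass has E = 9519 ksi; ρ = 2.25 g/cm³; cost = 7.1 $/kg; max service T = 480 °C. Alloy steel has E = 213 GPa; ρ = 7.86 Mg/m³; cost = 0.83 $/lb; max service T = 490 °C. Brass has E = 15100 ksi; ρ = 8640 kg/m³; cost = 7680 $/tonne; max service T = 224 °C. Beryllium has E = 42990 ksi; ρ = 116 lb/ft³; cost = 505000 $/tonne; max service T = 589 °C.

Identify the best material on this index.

Screen on constraints: cost ≤ 7.4 $/kg; max service T ≥ 179 °C. Survivors: borosilicate glass, alloy steel.
After converting to SI:
  borosilicate glass: E = 65.63 GPa, ρ = 2250 kg/m³
  alloy steel: E = 213.0 GPa, ρ = 7860 kg/m³
  borosilicate glass: M = 1.79×10⁻³
  alloy steel: M = 0.760×10⁻³
The maximum is for borosilicate glass.

borosilicate glass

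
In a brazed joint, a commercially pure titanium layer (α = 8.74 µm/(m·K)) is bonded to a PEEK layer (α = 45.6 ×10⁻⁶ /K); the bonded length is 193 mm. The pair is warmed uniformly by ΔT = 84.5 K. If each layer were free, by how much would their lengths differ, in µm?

Δα = |8.74 − 45.6|×10⁻⁶/K = 36.9×10⁻⁶/K.
ΔL_mismatch = Δα·L·ΔT = 36.9×10⁻⁶ × 193.0 mm × 84.5 K = 601 µm.

601 µm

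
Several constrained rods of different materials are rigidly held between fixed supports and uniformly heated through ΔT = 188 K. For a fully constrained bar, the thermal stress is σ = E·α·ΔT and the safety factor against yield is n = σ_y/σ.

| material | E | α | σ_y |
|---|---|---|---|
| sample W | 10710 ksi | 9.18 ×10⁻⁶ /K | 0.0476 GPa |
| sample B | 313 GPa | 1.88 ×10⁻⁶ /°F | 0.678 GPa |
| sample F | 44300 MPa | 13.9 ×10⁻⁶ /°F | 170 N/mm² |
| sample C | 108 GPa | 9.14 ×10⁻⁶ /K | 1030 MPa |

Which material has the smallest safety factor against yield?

sample W

In consistent units (E in GPa, α in ×10⁻⁶/K, σ_y in MPa):
  sample W: E = 73.84, α = 9.18, σ_y = 47.60 → σ = 127 MPa, n = 0.374
  sample B: E = 313.0, α = 3.38, σ_y = 678.0 → σ = 199 MPa, n = 3.40
  sample F: E = 44.30, α = 25.0, σ_y = 170.0 → σ = 208 MPa, n = 0.816
  sample C: E = 108.0, α = 9.14, σ_y = 1030 → σ = 186 MPa, n = 5.55
Sample W has the lowest safety factor, n = 0.374.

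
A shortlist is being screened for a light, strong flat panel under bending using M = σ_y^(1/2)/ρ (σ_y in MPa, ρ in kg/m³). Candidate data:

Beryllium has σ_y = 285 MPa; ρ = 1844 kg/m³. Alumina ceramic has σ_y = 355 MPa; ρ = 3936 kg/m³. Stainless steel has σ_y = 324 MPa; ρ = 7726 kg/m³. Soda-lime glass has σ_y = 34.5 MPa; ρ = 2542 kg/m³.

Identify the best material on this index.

Per-candidate index values:
  beryllium: M = 9.16×10⁻³
  alumina ceramic: M = 4.79×10⁻³
  stainless steel: M = 2.33×10⁻³
  soda-lime glass: M = 2.31×10⁻³
Beryllium ranks first.

beryllium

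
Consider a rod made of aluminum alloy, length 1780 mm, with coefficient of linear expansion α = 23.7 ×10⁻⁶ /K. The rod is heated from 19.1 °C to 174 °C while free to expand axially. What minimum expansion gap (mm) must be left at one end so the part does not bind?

6.53 mm

ΔT = 174 − 19.1 = 154.9 K.
ΔL = α·L₀·ΔT = 23.7×10⁻⁶ × 1780 mm × 154.9 K = 6.53 mm.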